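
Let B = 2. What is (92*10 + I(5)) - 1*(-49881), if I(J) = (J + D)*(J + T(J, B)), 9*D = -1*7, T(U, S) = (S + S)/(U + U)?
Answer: 254119/5 ≈ 50824.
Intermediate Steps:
T(U, S) = S/U (T(U, S) = (2*S)/((2*U)) = (2*S)*(1/(2*U)) = S/U)
D = -7/9 (D = (-1*7)/9 = (1/9)*(-7) = -7/9 ≈ -0.77778)
I(J) = (-7/9 + J)*(J + 2/J) (I(J) = (J - 7/9)*(J + 2/J) = (-7/9 + J)*(J + 2/J))
(92*10 + I(5)) - 1*(-49881) = (92*10 + (2 + 5**2 - 14/9/5 - 7/9*5)) - 1*(-49881) = (920 + (2 + 25 - 14/9*1/5 - 35/9)) + 49881 = (920 + (2 + 25 - 14/45 - 35/9)) + 49881 = (920 + 114/5) + 49881 = 4714/5 + 49881 = 254119/5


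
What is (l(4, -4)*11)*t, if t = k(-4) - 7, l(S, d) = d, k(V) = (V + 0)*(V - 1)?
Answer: -572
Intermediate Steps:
k(V) = V*(-1 + V)
t = 13 (t = -4*(-1 - 4) - 7 = -4*(-5) - 7 = 20 - 7 = 13)
(l(4, -4)*11)*t = -4*11*13 = -44*13 = -572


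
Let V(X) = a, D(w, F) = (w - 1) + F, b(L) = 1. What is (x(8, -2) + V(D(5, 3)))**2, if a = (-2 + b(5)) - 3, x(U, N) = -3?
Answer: 49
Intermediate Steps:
D(w, F) = -1 + F + w (D(w, F) = (-1 + w) + F = -1 + F + w)
a = -4 (a = (-2 + 1) - 3 = -1 - 3 = -4)
V(X) = -4
(x(8, -2) + V(D(5, 3)))**2 = (-3 - 4)**2 = (-7)**2 = 49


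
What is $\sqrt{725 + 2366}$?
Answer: $\sqrt{3091} \approx 55.597$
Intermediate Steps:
$\sqrt{725 + 2366} = \sqrt{3091}$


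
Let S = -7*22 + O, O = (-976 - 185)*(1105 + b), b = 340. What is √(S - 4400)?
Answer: 3*I*√186911 ≈ 1297.0*I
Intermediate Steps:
O = -1677645 (O = (-976 - 185)*(1105 + 340) = -1161*1445 = -1677645)
S = -1677799 (S = -7*22 - 1677645 = -154 - 1677645 = -1677799)
√(S - 4400) = √(-1677799 - 4400) = √(-1682199) = 3*I*√186911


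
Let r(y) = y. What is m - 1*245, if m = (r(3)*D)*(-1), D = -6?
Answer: -227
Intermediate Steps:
m = 18 (m = (3*(-6))*(-1) = -18*(-1) = 18)
m - 1*245 = 18 - 1*245 = 18 - 245 = -227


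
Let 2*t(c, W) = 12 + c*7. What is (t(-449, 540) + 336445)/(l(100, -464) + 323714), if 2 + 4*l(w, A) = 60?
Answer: 223253/215819 ≈ 1.0344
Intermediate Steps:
t(c, W) = 6 + 7*c/2 (t(c, W) = (12 + c*7)/2 = (12 + 7*c)/2 = 6 + 7*c/2)
l(w, A) = 29/2 (l(w, A) = -½ + (¼)*60 = -½ + 15 = 29/2)
(t(-449, 540) + 336445)/(l(100, -464) + 323714) = ((6 + (7/2)*(-449)) + 336445)/(29/2 + 323714) = ((6 - 3143/2) + 336445)/(647457/2) = (-3131/2 + 336445)*(2/647457) = (669759/2)*(2/647457) = 223253/215819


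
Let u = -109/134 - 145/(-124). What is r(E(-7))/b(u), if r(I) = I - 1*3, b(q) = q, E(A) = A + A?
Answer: -141236/2957 ≈ -47.763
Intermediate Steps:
E(A) = 2*A
u = 2957/8308 (u = -109*1/134 - 145*(-1/124) = -109/134 + 145/124 = 2957/8308 ≈ 0.35592)
r(I) = -3 + I (r(I) = I - 3 = -3 + I)
r(E(-7))/b(u) = (-3 + 2*(-7))/(2957/8308) = (-3 - 14)*(8308/2957) = -17*8308/2957 = -141236/2957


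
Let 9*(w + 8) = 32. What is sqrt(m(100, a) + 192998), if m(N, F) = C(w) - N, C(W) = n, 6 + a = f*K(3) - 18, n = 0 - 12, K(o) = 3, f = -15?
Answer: sqrt(192886) ≈ 439.19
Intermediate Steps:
w = -40/9 (w = -8 + (1/9)*32 = -8 + 32/9 = -40/9 ≈ -4.4444)
n = -12
a = -69 (a = -6 + (-15*3 - 18) = -6 + (-45 - 18) = -6 - 63 = -69)
C(W) = -12
m(N, F) = -12 - N
sqrt(m(100, a) + 192998) = sqrt((-12 - 1*100) + 192998) = sqrt((-12 - 100) + 192998) = sqrt(-112 + 192998) = sqrt(192886)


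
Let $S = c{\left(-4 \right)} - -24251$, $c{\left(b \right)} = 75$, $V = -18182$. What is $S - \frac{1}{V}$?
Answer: $\frac{442295333}{18182} \approx 24326.0$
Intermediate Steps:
$S = 24326$ ($S = 75 - -24251 = 75 + 24251 = 24326$)
$S - \frac{1}{V} = 24326 - \frac{1}{-18182} = 24326 - - \frac{1}{18182} = 24326 + \frac{1}{18182} = \frac{442295333}{18182}$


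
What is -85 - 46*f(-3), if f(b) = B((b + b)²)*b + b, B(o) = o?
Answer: 5021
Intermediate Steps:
f(b) = b + 4*b³ (f(b) = (b + b)²*b + b = (2*b)²*b + b = (4*b²)*b + b = 4*b³ + b = b + 4*b³)
-85 - 46*f(-3) = -85 - 46*(-3 + 4*(-3)³) = -85 - 46*(-3 + 4*(-27)) = -85 - 46*(-3 - 108) = -85 - 46*(-111) = -85 + 5106 = 5021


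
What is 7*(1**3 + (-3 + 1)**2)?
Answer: 35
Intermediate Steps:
7*(1**3 + (-3 + 1)**2) = 7*(1 + (-2)**2) = 7*(1 + 4) = 7*5 = 35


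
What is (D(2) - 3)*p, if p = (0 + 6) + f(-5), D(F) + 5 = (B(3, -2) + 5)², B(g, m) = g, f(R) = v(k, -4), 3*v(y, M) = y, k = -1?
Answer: 952/3 ≈ 317.33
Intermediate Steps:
v(y, M) = y/3
f(R) = -⅓ (f(R) = (⅓)*(-1) = -⅓)
D(F) = 59 (D(F) = -5 + (3 + 5)² = -5 + 8² = -5 + 64 = 59)
p = 17/3 (p = (0 + 6) - ⅓ = 6 - ⅓ = 17/3 ≈ 5.6667)
(D(2) - 3)*p = (59 - 3)*(17/3) = 56*(17/3) = 952/3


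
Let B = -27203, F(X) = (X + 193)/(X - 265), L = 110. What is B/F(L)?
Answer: 4216465/303 ≈ 13916.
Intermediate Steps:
F(X) = (193 + X)/(-265 + X)
B/F(L) = -27203*(-265 + 110)/(193 + 110) = -27203/(303/(-155)) = -27203/((-1/155*303)) = -27203/(-303/155) = -27203*(-155/303) = 4216465/303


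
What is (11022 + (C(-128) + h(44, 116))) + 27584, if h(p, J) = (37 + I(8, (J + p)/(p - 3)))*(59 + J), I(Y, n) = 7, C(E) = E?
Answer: 46178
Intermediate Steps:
h(p, J) = 2596 + 44*J (h(p, J) = (37 + 7)*(59 + J) = 44*(59 + J) = 2596 + 44*J)
(11022 + (C(-128) + h(44, 116))) + 27584 = (11022 + (-128 + (2596 + 44*116))) + 27584 = (11022 + (-128 + (2596 + 5104))) + 27584 = (11022 + (-128 + 7700)) + 27584 = (11022 + 7572) + 27584 = 18594 + 27584 = 46178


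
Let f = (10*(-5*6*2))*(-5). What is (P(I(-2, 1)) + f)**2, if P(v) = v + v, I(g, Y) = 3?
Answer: 9036036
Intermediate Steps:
P(v) = 2*v
f = 3000 (f = (10*(-30*2))*(-5) = (10*(-60))*(-5) = -600*(-5) = 3000)
(P(I(-2, 1)) + f)**2 = (2*3 + 3000)**2 = (6 + 3000)**2 = 3006**2 = 9036036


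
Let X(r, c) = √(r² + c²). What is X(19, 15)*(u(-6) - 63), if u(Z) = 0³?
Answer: -63*√586 ≈ -1525.1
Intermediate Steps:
u(Z) = 0
X(r, c) = √(c² + r²)
X(19, 15)*(u(-6) - 63) = √(15² + 19²)*(0 - 63) = √(225 + 361)*(-63) = √586*(-63) = -63*√586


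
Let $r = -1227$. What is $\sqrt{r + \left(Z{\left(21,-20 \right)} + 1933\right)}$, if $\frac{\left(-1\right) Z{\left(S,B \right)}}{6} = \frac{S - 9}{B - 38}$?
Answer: $\frac{\sqrt{594790}}{29} \approx 26.594$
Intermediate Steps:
$Z{\left(S,B \right)} = - \frac{6 \left(-9 + S\right)}{-38 + B}$ ($Z{\left(S,B \right)} = - 6 \frac{S - 9}{B - 38} = - 6 \frac{-9 + S}{-38 + B} = - \frac{6 \left(-9 + S\right)}{-38 + B}$)
$\sqrt{r + \left(Z{\left(21,-20 \right)} + 1933\right)} = \sqrt{-1227 + \left(\frac{6 \left(9 - 21\right)}{-38 - 20} + 1933\right)} = \sqrt{-1227 + \left(\frac{6 \left(9 - 21\right)}{-58} + 1933\right)} = \sqrt{-1227 + \left(6 \left(- \frac{1}{58}\right) \left(-12\right) + 1933\right)} = \sqrt{-1227 + \left(\frac{36}{29} + 1933\right)} = \sqrt{-1227 + \frac{56093}{29}} = \sqrt{\frac{20510}{29}} = \frac{\sqrt{594790}}{29}$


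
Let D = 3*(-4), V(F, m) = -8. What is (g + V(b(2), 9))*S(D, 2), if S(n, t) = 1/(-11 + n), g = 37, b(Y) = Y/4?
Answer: -29/23 ≈ -1.2609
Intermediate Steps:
b(Y) = Y/4 (b(Y) = Y*(1/4) = Y/4)
D = -12
(g + V(b(2), 9))*S(D, 2) = (37 - 8)/(-11 - 12) = 29/(-23) = 29*(-1/23) = -29/23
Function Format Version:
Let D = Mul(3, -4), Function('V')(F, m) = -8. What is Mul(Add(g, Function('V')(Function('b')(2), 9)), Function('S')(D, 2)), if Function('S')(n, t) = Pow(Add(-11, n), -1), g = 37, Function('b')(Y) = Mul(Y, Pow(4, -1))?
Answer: Rational(-29, 23) ≈ -1.2609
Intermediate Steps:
Function('b')(Y) = Mul(Rational(1, 4), Y) (Function('b')(Y) = Mul(Y, Rational(1, 4)) = Mul(Rational(1, 4), Y))
D = -12
Mul(Add(g, Function('V')(Function('b')(2), 9)), Function('S')(D, 2)) = Mul(Add(37, -8), Pow(Add(-11, -12), -1)) = Mul(29, Pow(-23, -1)) = Mul(29, Rational(-1, 23)) = Rational(-29, 23)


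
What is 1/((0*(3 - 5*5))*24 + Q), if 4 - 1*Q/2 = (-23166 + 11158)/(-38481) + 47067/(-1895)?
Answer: 72921495/4160232094 ≈ 0.017528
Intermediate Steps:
Q = 4160232094/72921495 (Q = 8 - 2*((-23166 + 11158)/(-38481) + 47067/(-1895)) = 8 - 2*(-12008*(-1/38481) + 47067*(-1/1895)) = 8 - 2*(12008/38481 - 47067/1895) = 8 - 2*(-1788430067/72921495) = 8 + 3576860134/72921495 = 4160232094/72921495 ≈ 57.051)
1/((0*(3 - 5*5))*24 + Q) = 1/((0*(3 - 5*5))*24 + 4160232094/72921495) = 1/((0*(3 - 25))*24 + 4160232094/72921495) = 1/((0*(-22))*24 + 4160232094/72921495) = 1/(0*24 + 4160232094/72921495) = 1/(0 + 4160232094/72921495) = 1/(4160232094/72921495) = 72921495/4160232094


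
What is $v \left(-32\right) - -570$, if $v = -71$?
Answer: $2842$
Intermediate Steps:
$v \left(-32\right) - -570 = \left(-71\right) \left(-32\right) - -570 = 2272 + 570 = 2842$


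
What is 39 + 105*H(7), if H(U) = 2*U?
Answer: 1509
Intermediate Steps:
39 + 105*H(7) = 39 + 105*(2*7) = 39 + 105*14 = 39 + 1470 = 1509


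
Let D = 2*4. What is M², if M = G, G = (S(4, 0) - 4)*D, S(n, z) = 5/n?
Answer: 484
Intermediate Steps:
D = 8
G = -22 (G = (5/4 - 4)*8 = -11/4*8 = -22)
M = -22
M² = (-22)² = 484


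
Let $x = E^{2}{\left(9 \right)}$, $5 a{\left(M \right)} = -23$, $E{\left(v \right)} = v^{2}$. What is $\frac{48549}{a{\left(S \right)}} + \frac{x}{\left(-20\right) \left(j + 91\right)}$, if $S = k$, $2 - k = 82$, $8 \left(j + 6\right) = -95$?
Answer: $- \frac{78925659}{7475} \approx -10559.0$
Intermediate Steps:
$j = - \frac{143}{8}$ ($j = -6 + \frac{1}{8} \left(-95\right) = -6 - \frac{95}{8} = - \frac{143}{8} \approx -17.875$)
$k = -80$ ($k = 2 - 82 = -80$)
$S = -80$
$a{\left(M \right)} = - \frac{23}{5}$ ($a{\left(M \right)} = \frac{1}{5} \left(-23\right) = - \frac{23}{5}$)
$x = 6561$ ($x = \left(9^{2}\right)^{2} = 81^{2} = 6561$)
$\frac{48549}{a{\left(S \right)}} + \frac{x}{\left(-20\right) \left(j + 91\right)} = \frac{48549}{- \frac{23}{5}} + \frac{6561}{\left(-20\right) \left(- \frac{143}{8} + 91\right)} = 48549 \left(- \frac{5}{23}\right) + \frac{6561}{\left(-20\right) \frac{585}{8}} = - \frac{242745}{23} + \frac{6561}{- \frac{2925}{2}} = - \frac{242745}{23} + 6561 \left(- \frac{2}{2925}\right) = - \frac{242745}{23} - \frac{1458}{325} = - \frac{78925659}{7475}$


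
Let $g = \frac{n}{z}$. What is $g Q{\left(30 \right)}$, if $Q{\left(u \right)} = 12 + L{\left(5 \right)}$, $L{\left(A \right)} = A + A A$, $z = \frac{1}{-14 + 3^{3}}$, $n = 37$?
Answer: $20202$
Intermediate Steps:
$z = \frac{1}{13}$ ($z = \frac{1}{-14 + 27} = \frac{1}{13} \approx 0.076923$)
$L{\left(A \right)} = A + A^{2}$
$g = 481$ ($g = 37 \frac{1}{\frac{1}{13}} = 37 \cdot 13 = 481$)
$Q{\left(u \right)} = 42$ ($Q{\left(u \right)} = 12 + 5 \left(1 + 5\right) = 12 + 5 \cdot 6 = 12 + 30 = 42$)
$g Q{\left(30 \right)} = 481 \cdot 42 = 20202$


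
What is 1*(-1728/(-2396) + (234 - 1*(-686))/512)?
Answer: 96533/38336 ≈ 2.5181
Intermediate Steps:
1*(-1728/(-2396) + (234 - 1*(-686))/512) = 1*(-1728*(-1/2396) + (234 + 686)*(1/512)) = 1*(432/599 + 920*(1/512)) = 1*(432/599 + 115/64) = 1*(96533/38336) = 96533/38336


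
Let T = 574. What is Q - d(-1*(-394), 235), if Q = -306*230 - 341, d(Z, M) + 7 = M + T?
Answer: -71523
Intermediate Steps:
d(Z, M) = 567 + M (d(Z, M) = -7 + (M + 574) = -7 + (574 + M) = 567 + M)
Q = -70721 (Q = -70380 - 341 = -70721)
Q - d(-1*(-394), 235) = -70721 - (567 + 235) = -70721 - 1*802 = -70721 - 802 = -71523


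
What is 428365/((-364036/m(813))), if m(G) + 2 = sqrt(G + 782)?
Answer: 428365/182018 - 428365*sqrt(1595)/364036 ≈ -44.641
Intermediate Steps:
m(G) = -2 + sqrt(782 + G) (m(G) = -2 + sqrt(G + 782) = -2 + sqrt(782 + G))
428365/((-364036/m(813))) = 428365/((-364036/(-2 + sqrt(782 + 813)))) = 428365/((-364036/(-2 + sqrt(1595)))) = 428365*(1/182018 - sqrt(1595)/364036) = 428365/182018 - 428365*sqrt(1595)/364036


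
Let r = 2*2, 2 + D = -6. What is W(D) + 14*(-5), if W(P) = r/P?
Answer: -141/2 ≈ -70.500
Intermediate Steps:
D = -8 (D = -2 - 6 = -8)
r = 4
W(P) = 4/P
W(D) + 14*(-5) = 4/(-8) + 14*(-5) = 4*(-⅛) - 70 = -½ - 70 = -141/2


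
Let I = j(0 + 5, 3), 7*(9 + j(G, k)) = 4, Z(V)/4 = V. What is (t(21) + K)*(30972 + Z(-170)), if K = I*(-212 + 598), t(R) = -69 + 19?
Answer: -700472208/7 ≈ -1.0007e+8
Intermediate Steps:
Z(V) = 4*V
j(G, k) = -59/7 (j(G, k) = -9 + (⅐)*4 = -9 + 4/7 = -59/7)
I = -59/7 ≈ -8.4286
t(R) = -50
K = -22774/7 (K = -59*(-212 + 598)/7 = -59/7*386 = -22774/7 ≈ -3253.4)
(t(21) + K)*(30972 + Z(-170)) = (-50 - 22774/7)*(30972 + 4*(-170)) = -23124*(30972 - 680)/7 = -23124/7*30292 = -700472208/7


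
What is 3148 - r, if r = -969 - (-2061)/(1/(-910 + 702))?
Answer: 432805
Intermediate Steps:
r = -429657 (r = -969 - (-2061)/(1/(-208)) = -969 - (-2061)/(-1/208) = -969 - (-2061)*(-208) = -969 - 1*428688 = -969 - 428688 = -429657)
3148 - r = 3148 - 1*(-429657) = 3148 + 429657 = 432805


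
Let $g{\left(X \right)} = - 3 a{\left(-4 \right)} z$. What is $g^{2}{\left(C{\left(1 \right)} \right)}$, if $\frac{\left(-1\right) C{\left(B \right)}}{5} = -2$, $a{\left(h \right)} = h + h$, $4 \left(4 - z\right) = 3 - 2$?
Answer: $8100$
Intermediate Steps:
$z = \frac{15}{4}$ ($z = 4 - \frac{3 - 2}{4} = 4 - \frac{1}{4} = \frac{15}{4} \approx 3.75$)
$a{\left(h \right)} = 2 h$
$C{\left(B \right)} = 10$ ($C{\left(B \right)} = \left(-5\right) \left(-2\right) = 10$)
$g{\left(X \right)} = 90$ ($g{\left(X \right)} = - 3 \cdot 2 \left(-4\right) \frac{15}{4} = \left(-3\right) \left(-8\right) \frac{15}{4} = 24 \cdot \frac{15}{4} = 90$)
$g^{2}{\left(C{\left(1 \right)} \right)} = 90^{2} = 8100$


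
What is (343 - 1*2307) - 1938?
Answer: -3902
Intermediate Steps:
(343 - 1*2307) - 1938 = (343 - 2307) - 1938 = -1964 - 1938 = -3902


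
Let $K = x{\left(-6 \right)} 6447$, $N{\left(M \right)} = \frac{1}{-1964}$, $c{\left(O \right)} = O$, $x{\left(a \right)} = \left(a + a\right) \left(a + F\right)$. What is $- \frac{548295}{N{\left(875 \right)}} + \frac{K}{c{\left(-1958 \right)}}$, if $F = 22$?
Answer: $\frac{1054238119932}{979} \approx 1.0769 \cdot 10^{9}$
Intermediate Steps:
$x{\left(a \right)} = 2 a \left(22 + a\right)$ ($x{\left(a \right)} = \left(a + a\right) \left(a + 22\right) = 2 a \left(22 + a\right)$)
$N{\left(M \right)} = - \frac{1}{1964}$
$K = -1237824$ ($K = 2 \left(-6\right) \left(22 - 6\right) 6447 = 2 \left(-6\right) 16 \cdot 6447 = \left(-192\right) 6447 = -1237824$)
$- \frac{548295}{N{\left(875 \right)}} + \frac{K}{c{\left(-1958 \right)}} = - \frac{548295}{- \frac{1}{1964}} - \frac{1237824}{-1958} = \left(-548295\right) \left(-1964\right) - - \frac{618912}{979} = 1076851380 + \frac{618912}{979} = \frac{1054238119932}{979}$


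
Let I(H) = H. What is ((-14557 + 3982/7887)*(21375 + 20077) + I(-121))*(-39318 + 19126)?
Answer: 8735763919396832/717 ≈ 1.2184e+13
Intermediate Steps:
((-14557 + 3982/7887)*(21375 + 20077) + I(-121))*(-39318 + 19126) = ((-14557 + 3982/7887)*(21375 + 20077) - 121)*(-39318 + 19126) = ((-14557 + 3982*(1/7887))*41452 - 121)*(-20192) = ((-14557 + 362/717)*41452 - 121)*(-20192) = (-10437007/717*41452 - 121)*(-20192) = (-432634814164/717 - 121)*(-20192) = -432634900921/717*(-20192) = 8735763919396832/717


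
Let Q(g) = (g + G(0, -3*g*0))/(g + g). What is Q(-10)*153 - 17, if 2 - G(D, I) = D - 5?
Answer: 119/20 ≈ 5.9500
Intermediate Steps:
G(D, I) = 7 - D (G(D, I) = 2 - (D - 5) = 2 - (-5 + D) = 2 + (5 - D) = 7 - D)
Q(g) = (7 + g)/(2*g) (Q(g) = (g + (7 - 1*0))/(g + g) = (g + (7 + 0))/((2*g)) = (g + 7)*(1/(2*g)) = (7 + g)*(1/(2*g)) = (7 + g)/(2*g))
Q(-10)*153 - 17 = ((½)*(7 - 10)/(-10))*153 - 17 = ((½)*(-⅒)*(-3))*153 - 17 = (3/20)*153 - 17 = 459/20 - 17 = 119/20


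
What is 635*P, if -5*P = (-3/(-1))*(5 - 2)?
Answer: -1143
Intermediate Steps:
P = -9/5 (P = -(-3/(-1))*(5 - 2)/5 = -(-3*(-1))*3/5 = -3*3/5 = -1/5*9 = -9/5 ≈ -1.8000)
635*P = 635*(-9/5) = -1143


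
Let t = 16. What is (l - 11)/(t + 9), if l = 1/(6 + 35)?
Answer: -18/41 ≈ -0.43902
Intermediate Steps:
l = 1/41 ≈ 0.024390
(l - 11)/(t + 9) = (1/41 - 11)/(16 + 9) = -450/41/25 = (1/25)*(-450/41) = -18/41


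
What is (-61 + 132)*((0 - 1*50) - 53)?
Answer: -7313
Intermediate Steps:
(-61 + 132)*((0 - 1*50) - 53) = 71*((0 - 50) - 53) = 71*(-50 - 53) = 71*(-103) = -7313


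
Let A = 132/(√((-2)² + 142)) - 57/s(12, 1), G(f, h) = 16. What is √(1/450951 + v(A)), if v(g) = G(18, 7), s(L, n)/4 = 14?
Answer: √3253709321367/450951 ≈ 4.0000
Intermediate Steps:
s(L, n) = 56 (s(L, n) = 4*14 = 56)
A = -57/56 + 66*√146/73 (A = 132/(√((-2)² + 142)) - 57/56 = 132/(√(4 + 142)) - 57*1/56 = 132/(√146) - 57/56 = 132*(√146/146) - 57/56 = 66*√146/73 - 57/56 = -57/56 + 66*√146/73 ≈ 9.9065)
v(g) = 16
√(1/450951 + v(A)) = √(1/450951 + 16) = √(7215217/450951) = √3253709321367/450951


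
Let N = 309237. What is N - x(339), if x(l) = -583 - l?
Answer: 310159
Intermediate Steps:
N - x(339) = 309237 - (-583 - 1*339) = 309237 - (-583 - 339) = 309237 - 1*(-922) = 309237 + 922 = 310159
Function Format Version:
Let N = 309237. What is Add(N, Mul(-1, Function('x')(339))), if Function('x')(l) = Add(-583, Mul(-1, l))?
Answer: 310159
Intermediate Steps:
Add(N, Mul(-1, Function('x')(339))) = Add(309237, Mul(-1, Add(-583, Mul(-1, 339)))) = Add(309237, Mul(-1, Add(-583, -339))) = Add(309237, Mul(-1, -922)) = Add(309237, 922) = 310159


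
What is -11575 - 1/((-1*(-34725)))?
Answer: -401941876/34725 ≈ -11575.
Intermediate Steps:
-11575 - 1/((-1*(-34725))) = -11575 - 1/34725 = -401941876/34725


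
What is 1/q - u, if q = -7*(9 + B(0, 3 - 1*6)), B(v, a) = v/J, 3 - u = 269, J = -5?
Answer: 16757/63 ≈ 265.98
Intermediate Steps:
u = -266 (u = 3 - 1*269 = 3 - 269 = -266)
B(v, a) = -v/5 (B(v, a) = v/(-5) = v*(-⅕) = -v/5)
q = -63 (q = -7*(9 - ⅕*0) = -7*(9 + 0) = -7*9 = -63)
1/q - u = 1/(-63) - 1*(-266) = -1/63 + 266 = 16757/63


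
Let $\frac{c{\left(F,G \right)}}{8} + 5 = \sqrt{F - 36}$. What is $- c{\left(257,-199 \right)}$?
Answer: $40 - 8 \sqrt{221} \approx -78.929$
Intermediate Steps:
$c{\left(F,G \right)} = -40 + 8 \sqrt{-36 + F}$ ($c{\left(F,G \right)} = -40 + 8 \sqrt{F - 36} = -40 + 8 \sqrt{-36 + F}$)
$- c{\left(257,-199 \right)} = - (-40 + 8 \sqrt{-36 + 257}) = - (-40 + 8 \sqrt{221}) = 40 - 8 \sqrt{221}$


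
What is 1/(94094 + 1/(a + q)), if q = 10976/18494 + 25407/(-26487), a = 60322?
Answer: 78170866165/7355409482225411 ≈ 1.0628e-5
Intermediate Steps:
q = -473957/1295901 (q = 10976*(1/18494) + 25407*(-1/26487) = 784/1321 - 941/981 = -473957/1295901 ≈ -0.36574)
1/(94094 + 1/(a + q)) = 1/(94094 + 1/(60322 - 473957/1295901)) = 1/(94094 + 1/(78170866165/1295901)) = 1/(94094 + 1295901/78170866165) = 1/(7355409482225411/78170866165) = 78170866165/7355409482225411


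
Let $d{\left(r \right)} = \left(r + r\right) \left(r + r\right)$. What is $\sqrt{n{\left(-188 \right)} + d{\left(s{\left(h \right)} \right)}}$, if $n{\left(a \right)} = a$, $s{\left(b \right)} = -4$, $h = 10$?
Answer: $2 i \sqrt{31} \approx 11.136 i$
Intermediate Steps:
$d{\left(r \right)} = 4 r^{2}$ ($d{\left(r \right)} = 2 r 2 r = 4 r^{2}$)
$\sqrt{n{\left(-188 \right)} + d{\left(s{\left(h \right)} \right)}} = \sqrt{-188 + 4 \left(-4\right)^{2}} = \sqrt{-188 + 4 \cdot 16} = \sqrt{-188 + 64} = \sqrt{-124} = 2 i \sqrt{31}$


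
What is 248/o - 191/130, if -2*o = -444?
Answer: -5081/14430 ≈ -0.35211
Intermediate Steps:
o = 222 (o = -1/2*(-444) = 222)
248/o - 191/130 = 248/222 - 191/130 = 248*(1/222) - 191*1/130 = 124/111 - 191/130 = -5081/14430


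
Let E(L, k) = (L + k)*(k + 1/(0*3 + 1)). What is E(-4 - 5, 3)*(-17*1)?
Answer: 408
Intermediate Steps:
E(L, k) = (1 + k)*(L + k) (E(L, k) = (L + k)*(k + 1/(0 + 1)) = (L + k)*(k + 1/1) = (L + k)*(k + 1) = (L + k)*(1 + k) = (1 + k)*(L + k))
E(-4 - 5, 3)*(-17*1) = ((-4 - 5) + 3 + 3**2 + (-4 - 5)*3)*(-17*1) = (-9 + 3 + 9 - 9*3)*(-17) = (-9 + 3 + 9 - 27)*(-17) = -24*(-17) = 408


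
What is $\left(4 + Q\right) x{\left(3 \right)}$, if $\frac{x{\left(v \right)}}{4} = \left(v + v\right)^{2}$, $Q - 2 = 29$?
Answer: $5040$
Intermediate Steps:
$Q = 31$ ($Q = 2 + 29 = 31$)
$x{\left(v \right)} = 16 v^{2}$ ($x{\left(v \right)} = 4 \left(v + v\right)^{2} = 4 \left(2 v\right)^{2} = 4 \cdot 4 v^{2} = 16 v^{2}$)
$\left(4 + Q\right) x{\left(3 \right)} = \left(4 + 31\right) 16 \cdot 3^{2} = 35 \cdot 16 \cdot 9 = 35 \cdot 144 = 5040$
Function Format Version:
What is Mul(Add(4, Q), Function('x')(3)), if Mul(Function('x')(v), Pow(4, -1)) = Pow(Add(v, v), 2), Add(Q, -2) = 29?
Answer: 5040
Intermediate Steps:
Q = 31 (Q = Add(2, 29) = 31)
Function('x')(v) = Mul(16, Pow(v, 2)) (Function('x')(v) = Mul(4, Pow(Add(v, v), 2)) = Mul(4, Pow(Mul(2, v), 2)) = Mul(4, Mul(4, Pow(v, 2))) = Mul(16, Pow(v, 2)))
Mul(Add(4, Q), Function('x')(3)) = Mul(Add(4, 31), Mul(16, Pow(3, 2))) = Mul(35, Mul(16, 9)) = Mul(35, 144) = 5040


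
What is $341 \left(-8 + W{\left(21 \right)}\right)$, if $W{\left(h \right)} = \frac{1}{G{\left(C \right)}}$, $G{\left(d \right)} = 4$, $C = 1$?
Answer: $- \frac{10571}{4} \approx -2642.8$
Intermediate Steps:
$W{\left(h \right)} = \frac{1}{4}$
$341 \left(-8 + W{\left(21 \right)}\right) = 341 \left(-8 + \frac{1}{4}\right) = 341 \left(- \frac{31}{4}\right) = - \frac{10571}{4}$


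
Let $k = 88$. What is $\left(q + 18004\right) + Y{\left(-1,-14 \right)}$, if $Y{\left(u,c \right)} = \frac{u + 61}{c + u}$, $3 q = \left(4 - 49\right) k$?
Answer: $16680$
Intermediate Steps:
$q = -1320$ ($q = \frac{\left(4 - 49\right) 88}{3} = \frac{\left(-45\right) 88}{3} = \frac{1}{3} \left(-3960\right) = -1320$)
$Y{\left(u,c \right)} = \frac{61 + u}{c + u}$
$\left(q + 18004\right) + Y{\left(-1,-14 \right)} = \left(-1320 + 18004\right) + \frac{61 - 1}{-14 - 1} = 16684 + \frac{1}{-15} \cdot 60 = 16684 - 4 = 16680$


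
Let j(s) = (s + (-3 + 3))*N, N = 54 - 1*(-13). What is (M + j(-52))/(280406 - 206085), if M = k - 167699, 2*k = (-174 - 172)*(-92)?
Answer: -155267/74321 ≈ -2.0891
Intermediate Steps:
k = 15916 (k = ((-174 - 172)*(-92))/2 = (-346*(-92))/2 = (1/2)*31832 = 15916)
M = -151783 (M = 15916 - 167699 = -151783)
N = 67 (N = 54 + 13 = 67)
j(s) = 67*s (j(s) = (s + (-3 + 3))*67 = (s + 0)*67 = s*67 = 67*s)
(M + j(-52))/(280406 - 206085) = (-151783 + 67*(-52))/(280406 - 206085) = (-151783 - 3484)/74321 = -155267*1/74321 = -155267/74321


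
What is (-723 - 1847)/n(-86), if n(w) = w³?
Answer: 1285/318028 ≈ 0.0040405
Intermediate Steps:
(-723 - 1847)/n(-86) = (-723 - 1847)/((-86)³) = -2570/(-636056) = -2570*(-1/636056) = 1285/318028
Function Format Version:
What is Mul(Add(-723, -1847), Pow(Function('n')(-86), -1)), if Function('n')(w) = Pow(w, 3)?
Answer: Rational(1285, 318028) ≈ 0.0040405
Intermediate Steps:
Mul(Add(-723, -1847), Pow(Function('n')(-86), -1)) = Mul(Add(-723, -1847), Pow(Pow(-86, 3), -1)) = Mul(-2570, Pow(-636056, -1)) = Mul(-2570, Rational(-1, 636056)) = Rational(1285, 318028)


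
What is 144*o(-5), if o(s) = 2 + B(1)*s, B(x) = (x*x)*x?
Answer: -432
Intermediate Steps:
B(x) = x**3 (B(x) = x**2*x = x**3)
o(s) = 2 + s (o(s) = 2 + 1**3*s = 2 + 1*s = 2 + s)
144*o(-5) = 144*(2 - 5) = 144*(-3) = -432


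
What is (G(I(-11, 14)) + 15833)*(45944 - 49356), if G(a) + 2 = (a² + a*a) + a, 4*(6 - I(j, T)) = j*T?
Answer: -67680432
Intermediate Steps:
I(j, T) = 6 - T*j/4 (I(j, T) = 6 - j*T/4 = 6 - T*j/4)
G(a) = -2 + a + 2*a² (G(a) = -2 + ((a² + a*a) + a) = -2 + ((a² + a²) + a) = -2 + (2*a² + a) = -2 + (a + 2*a²) = -2 + a + 2*a²)
(G(I(-11, 14)) + 15833)*(45944 - 49356) = ((-2 + (6 - ¼*14*(-11)) + 2*(6 - ¼*14*(-11))²) + 15833)*(45944 - 49356) = ((-2 + (6 + 77/2) + 2*(6 + 77/2)²) + 15833)*(-3412) = ((-2 + 89/2 + 2*(89/2)²) + 15833)*(-3412) = ((-2 + 89/2 + 2*(7921/4)) + 15833)*(-3412) = ((-2 + 89/2 + 7921/2) + 15833)*(-3412) = (4003 + 15833)*(-3412) = 19836*(-3412) = -67680432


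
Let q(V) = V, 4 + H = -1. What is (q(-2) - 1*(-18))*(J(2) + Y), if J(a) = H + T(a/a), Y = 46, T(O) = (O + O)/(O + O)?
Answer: 672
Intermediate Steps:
H = -5 (H = -4 - 1 = -5)
T(O) = 1 (T(O) = (2*O)/((2*O)) = (2*O)*(1/(2*O)) = 1)
J(a) = -4 (J(a) = -5 + 1 = -4)
(q(-2) - 1*(-18))*(J(2) + Y) = (-2 - 1*(-18))*(-4 + 46) = (-2 + 18)*42 = 16*42 = 672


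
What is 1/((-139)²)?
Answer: 1/19321 ≈ 5.1757e-5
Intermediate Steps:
1/((-139)²) = 1/19321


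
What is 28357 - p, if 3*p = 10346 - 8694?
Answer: 83419/3 ≈ 27806.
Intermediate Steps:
p = 1652/3 (p = (10346 - 8694)/3 = (⅓)*1652 = 1652/3 ≈ 550.67)
28357 - p = 28357 - 1*1652/3 = 28357 - 1652/3 = 83419/3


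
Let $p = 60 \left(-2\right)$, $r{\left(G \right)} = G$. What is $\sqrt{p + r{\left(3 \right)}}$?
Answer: $3 i \sqrt{13} \approx 10.817 i$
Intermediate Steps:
$p = -120$
$\sqrt{p + r{\left(3 \right)}} = \sqrt{-120 + 3} = \sqrt{-117} = 3 i \sqrt{13}$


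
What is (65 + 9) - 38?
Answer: 36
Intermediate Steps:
(65 + 9) - 38 = 74 - 38 = 36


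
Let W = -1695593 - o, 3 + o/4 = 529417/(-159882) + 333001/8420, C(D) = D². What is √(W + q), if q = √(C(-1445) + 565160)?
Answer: √(-48017441943279354486180 + 28316746548398025*√2653185)/168275805 ≈ 1301.6*I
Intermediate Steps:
q = √2653185 (q = √((-1445)² + 565160) = √(2088025 + 565160) = √2653185 ≈ 1628.9)
o = 22372277711/168275805 (o = -12 + 4*(529417/(-159882) + 333001/8420) = -12 + 4*(529417*(-1/159882) + 333001*(1/8420)) = -12 + 4*(-529417/159882 + 333001/8420) = -12 + 4*(24391587371/673103220) = -12 + 24391587371/168275805 = 22372277711/168275805 ≈ 132.95)
W = -285349649305076/168275805 (W = -1695593 - 1*22372277711/168275805 = -1695593 - 22372277711/168275805 = -285349649305076/168275805 ≈ -1.6957e+6)
√(W + q) = √(-285349649305076/168275805 + √2653185)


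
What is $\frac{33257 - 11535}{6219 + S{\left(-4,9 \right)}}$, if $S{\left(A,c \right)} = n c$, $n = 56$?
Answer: $\frac{21722}{6723} \approx 3.231$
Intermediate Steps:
$S{\left(A,c \right)} = 56 c$
$\frac{33257 - 11535}{6219 + S{\left(-4,9 \right)}} = \frac{33257 - 11535}{6219 + 56 \cdot 9} = \frac{21722}{6219 + 504} = \frac{21722}{6723}$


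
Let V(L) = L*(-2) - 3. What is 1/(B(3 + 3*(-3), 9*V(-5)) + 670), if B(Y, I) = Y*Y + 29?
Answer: 1/735 ≈ 0.0013605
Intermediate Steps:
V(L) = -3 - 2*L (V(L) = -2*L - 3 = -3 - 2*L)
B(Y, I) = 29 + Y**2 (B(Y, I) = Y**2 + 29 = 29 + Y**2)
1/(B(3 + 3*(-3), 9*V(-5)) + 670) = 1/((29 + (3 + 3*(-3))**2) + 670) = 1/((29 + (3 - 9)**2) + 670) = 1/((29 + (-6)**2) + 670) = 1/((29 + 36) + 670) = 1/(65 + 670) = 1/735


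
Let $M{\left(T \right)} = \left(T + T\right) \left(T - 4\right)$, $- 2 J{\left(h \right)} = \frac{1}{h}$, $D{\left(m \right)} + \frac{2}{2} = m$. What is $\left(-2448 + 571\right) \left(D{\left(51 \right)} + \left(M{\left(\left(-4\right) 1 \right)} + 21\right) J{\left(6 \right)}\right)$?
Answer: $- \frac{966655}{12} \approx -80555.0$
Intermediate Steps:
$D{\left(m \right)} = -1 + m$
$J{\left(h \right)} = - \frac{1}{2 h}$
$M{\left(T \right)} = 2 T \left(-4 + T\right)$
$\left(-2448 + 571\right) \left(D{\left(51 \right)} + \left(M{\left(\left(-4\right) 1 \right)} + 21\right) J{\left(6 \right)}\right) = \left(-2448 + 571\right) \left(\left(-1 + 51\right) + \left(2 \left(\left(-4\right) 1\right) \left(-4 - 4\right) + 21\right) \left(- \frac{1}{2 \cdot 6}\right)\right) = - 1877 \left(50 + \left(2 \left(-4\right) \left(-4 - 4\right) + 21\right) \left(\left(- \frac{1}{2}\right) \frac{1}{6}\right)\right) = - 1877 \left(50 + \left(2 \left(-4\right) \left(-8\right) + 21\right) \left(- \frac{1}{12}\right)\right) = - 1877 \left(50 + \left(64 + 21\right) \left(- \frac{1}{12}\right)\right) = - 1877 \left(50 + 85 \left(- \frac{1}{12}\right)\right) = - 1877 \left(50 - \frac{85}{12}\right) = \left(-1877\right) \frac{515}{12} = - \frac{966655}{12}$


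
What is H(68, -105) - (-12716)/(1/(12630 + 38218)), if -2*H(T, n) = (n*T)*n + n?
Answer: 1292416741/2 ≈ 6.4621e+8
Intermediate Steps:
H(T, n) = -n/2 - T*n²/2 (H(T, n) = -((n*T)*n + n)/2 = -((T*n)*n + n)/2 = -(T*n² + n)/2 = -(n + T*n²)/2 = -n/2 - T*n²/2)
H(68, -105) - (-12716)/(1/(12630 + 38218)) = -½*(-105)*(1 + 68*(-105)) - (-12716)/(1/(12630 + 38218)) = -½*(-105)*(1 - 7140) - (-12716)/(1/50848) = -½*(-105)*(-7139) - (-12716)/1/50848 = -749595/2 - (-12716)*50848 = -749595/2 - 1*(-646583168) = -749595/2 + 646583168 = 1292416741/2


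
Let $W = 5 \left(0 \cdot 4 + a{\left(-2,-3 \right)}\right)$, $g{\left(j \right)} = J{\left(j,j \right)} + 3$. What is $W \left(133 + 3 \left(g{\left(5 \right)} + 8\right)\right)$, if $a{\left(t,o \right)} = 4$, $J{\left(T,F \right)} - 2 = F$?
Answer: $3740$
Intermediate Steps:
$J{\left(T,F \right)} = 2 + F$
$g{\left(j \right)} = 5 + j$ ($g{\left(j \right)} = \left(2 + j\right) + 3 = 5 + j$)
$W = 20$ ($W = 5 \left(0 \cdot 4 + 4\right) = 5 \left(0 + 4\right) = 5 \cdot 4 = 20$)
$W \left(133 + 3 \left(g{\left(5 \right)} + 8\right)\right) = 20 \left(133 + 3 \left(\left(5 + 5\right) + 8\right)\right) = 20 \left(133 + 3 \left(10 + 8\right)\right) = 20 \left(133 + 3 \cdot 18\right) = 20 \left(133 + 54\right) = 20 \cdot 187 = 3740$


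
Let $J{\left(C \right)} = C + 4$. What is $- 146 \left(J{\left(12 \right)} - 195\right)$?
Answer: $26134$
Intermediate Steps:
$J{\left(C \right)} = 4 + C$
$- 146 \left(J{\left(12 \right)} - 195\right) = - 146 \left(\left(4 + 12\right) - 195\right) = - 146 \left(16 - 195\right) = \left(-146\right) \left(-179\right) = 26134$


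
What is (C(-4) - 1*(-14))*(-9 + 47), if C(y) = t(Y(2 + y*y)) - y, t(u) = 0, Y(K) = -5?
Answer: 684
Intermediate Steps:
C(y) = -y (C(y) = 0 - y = -y)
(C(-4) - 1*(-14))*(-9 + 47) = (-1*(-4) - 1*(-14))*(-9 + 47) = (4 + 14)*38 = 18*38 = 684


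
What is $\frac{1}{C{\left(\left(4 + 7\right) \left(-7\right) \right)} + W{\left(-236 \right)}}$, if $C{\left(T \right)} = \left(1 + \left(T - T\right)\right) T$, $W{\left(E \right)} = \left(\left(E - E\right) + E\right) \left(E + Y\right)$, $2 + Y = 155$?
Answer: $\frac{1}{19511} \approx 5.1253 \cdot 10^{-5}$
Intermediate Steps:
$Y = 153$ ($Y = -2 + 155 = 153$)
$W{\left(E \right)} = E \left(153 + E\right)$ ($W{\left(E \right)} = \left(\left(E - E\right) + E\right) \left(E + 153\right) = \left(0 + E\right) \left(153 + E\right) = E \left(153 + E\right)$)
$C{\left(T \right)} = T$ ($C{\left(T \right)} = \left(1 + 0\right) T = 1 T = T$)
$\frac{1}{C{\left(\left(4 + 7\right) \left(-7\right) \right)} + W{\left(-236 \right)}} = \frac{1}{\left(4 + 7\right) \left(-7\right) - 236 \left(153 - 236\right)} = \frac{1}{11 \left(-7\right) - -19588} = \frac{1}{-77 + 19588} = \frac{1}{19511}$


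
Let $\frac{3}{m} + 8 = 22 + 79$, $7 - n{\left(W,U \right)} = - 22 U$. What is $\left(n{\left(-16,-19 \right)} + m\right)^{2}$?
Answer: $\frac{162307600}{961} \approx 1.6889 \cdot 10^{5}$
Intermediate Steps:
$n{\left(W,U \right)} = 7 + 22 U$ ($n{\left(W,U \right)} = 7 - - 22 U = 7 + 22 U$)
$m = \frac{1}{31}$ ($m = \frac{3}{-8 + \left(22 + 79\right)} = \frac{3}{-8 + 101} = \frac{3}{93} = 3 \cdot \frac{1}{93} = \frac{1}{31} \approx 0.032258$)
$\left(n{\left(-16,-19 \right)} + m\right)^{2} = \left(\left(7 + 22 \left(-19\right)\right) + \frac{1}{31}\right)^{2} = \left(\left(7 - 418\right) + \frac{1}{31}\right)^{2} = \left(-411 + \frac{1}{31}\right)^{2} = \left(- \frac{12740}{31}\right)^{2} = \frac{162307600}{961}$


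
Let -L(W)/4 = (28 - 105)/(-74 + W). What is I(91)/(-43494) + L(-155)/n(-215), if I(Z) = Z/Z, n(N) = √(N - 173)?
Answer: -1/43494 + 154*I*√97/22213 ≈ -2.2992e-5 + 0.068281*I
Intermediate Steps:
n(N) = √(-173 + N)
I(Z) = 1
L(W) = 308/(-74 + W) (L(W) = -4*(28 - 105)/(-74 + W) = -(-308)/(-74 + W) = 308/(-74 + W))
I(91)/(-43494) + L(-155)/n(-215) = 1/(-43494) + (308/(-74 - 155))/(√(-173 - 215)) = 1*(-1/43494) + (308/(-229))/(√(-388)) = -1/43494 + (308*(-1/229))/((2*I*√97)) = -1/43494 - (-154)*I*√97/22213 = -1/43494 + 154*I*√97/22213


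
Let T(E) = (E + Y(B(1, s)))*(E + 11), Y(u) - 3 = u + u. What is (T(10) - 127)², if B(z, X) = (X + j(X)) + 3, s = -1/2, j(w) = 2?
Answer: 112225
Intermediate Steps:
s = -½ (s = -1*½ = -½ ≈ -0.50000)
B(z, X) = 5 + X (B(z, X) = (X + 2) + 3 = (2 + X) + 3 = 5 + X)
Y(u) = 3 + 2*u (Y(u) = 3 + (u + u) = 3 + 2*u)
T(E) = (11 + E)*(12 + E) (T(E) = (E + (3 + 2*(5 - ½)))*(E + 11) = (E + (3 + 2*(9/2)))*(11 + E) = (E + (3 + 9))*(11 + E) = (E + 12)*(11 + E) = (12 + E)*(11 + E) = (11 + E)*(12 + E))
(T(10) - 127)² = ((132 + 10² + 23*10) - 127)² = ((132 + 100 + 230) - 127)² = (462 - 127)² = 335² = 112225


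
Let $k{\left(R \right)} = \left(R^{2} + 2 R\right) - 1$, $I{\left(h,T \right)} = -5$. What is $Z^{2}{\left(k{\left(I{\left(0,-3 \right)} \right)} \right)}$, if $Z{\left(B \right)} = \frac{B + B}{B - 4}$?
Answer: $\frac{196}{25} \approx 7.84$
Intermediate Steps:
$k{\left(R \right)} = -1 + R^{2} + 2 R$
$Z{\left(B \right)} = \frac{2 B}{-4 + B}$
$Z^{2}{\left(k{\left(I{\left(0,-3 \right)} \right)} \right)} = \left(\frac{2 \left(-1 + \left(-5\right)^{2} + 2 \left(-5\right)\right)}{-4 + \left(-1 + \left(-5\right)^{2} + 2 \left(-5\right)\right)}\right)^{2} = \left(\frac{2 \left(-1 + 25 - 10\right)}{-4 - -14}\right)^{2} = \left(2 \cdot 14 \frac{1}{-4 + 14}\right)^{2} = \left(2 \cdot 14 \cdot \frac{1}{10}\right)^{2} = \left(\frac{14}{5}\right)^{2} = \frac{196}{25}$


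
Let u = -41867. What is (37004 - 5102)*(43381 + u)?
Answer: 48299628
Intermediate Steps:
(37004 - 5102)*(43381 + u) = (37004 - 5102)*(43381 - 41867) = 31902*1514 = 48299628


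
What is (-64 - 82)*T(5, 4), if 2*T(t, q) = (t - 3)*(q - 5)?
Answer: 146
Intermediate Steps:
T(t, q) = (-5 + q)*(-3 + t)/2 (T(t, q) = ((t - 3)*(q - 5))/2 = ((-3 + t)*(-5 + q))/2 = ((-5 + q)*(-3 + t))/2 = (-5 + q)*(-3 + t)/2)
(-64 - 82)*T(5, 4) = (-64 - 82)*(15/2 - 5/2*5 - 3/2*4 + (½)*4*5) = -146*(15/2 - 25/2 - 6 + 10) = -146*(-1) = 146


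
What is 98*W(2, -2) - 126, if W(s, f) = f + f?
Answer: -518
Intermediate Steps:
W(s, f) = 2*f
98*W(2, -2) - 126 = 98*(2*(-2)) - 126 = 98*(-4) - 126 = -392 - 126 = -518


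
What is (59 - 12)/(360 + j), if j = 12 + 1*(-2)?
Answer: 47/370 ≈ 0.12703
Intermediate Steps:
j = 10 (j = 12 - 2 = 10)
(59 - 12)/(360 + j) = (59 - 12)/(360 + 10) = 47/370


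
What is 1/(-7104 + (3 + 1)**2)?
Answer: -1/7088 ≈ -0.00014108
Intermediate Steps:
1/(-7104 + (3 + 1)**2) = 1/(-7104 + 4**2) = 1/(-7104 + 16) = 1/(-7088) = -1/7088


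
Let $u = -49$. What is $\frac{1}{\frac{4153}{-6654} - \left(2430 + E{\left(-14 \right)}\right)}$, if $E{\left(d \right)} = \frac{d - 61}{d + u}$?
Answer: $- \frac{46578}{113269061} \approx -0.00041122$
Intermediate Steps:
$E{\left(d \right)} = \frac{-61 + d}{-49 + d}$ ($E{\left(d \right)} = \frac{d - 61}{d - 49} = \frac{-61 + d}{-49 + d}$)
$\frac{1}{\frac{4153}{-6654} - \left(2430 + E{\left(-14 \right)}\right)} = \frac{1}{\frac{4153}{-6654} - \left(2430 + \frac{-61 - 14}{-49 - 14}\right)} = \frac{1}{4153 \left(- \frac{1}{6654}\right) - \left(2430 + \frac{1}{-63} \left(-75\right)\right)} = \frac{1}{- \frac{4153}{6654} - \left(2430 - - \frac{25}{21}\right)} = \frac{1}{- \frac{4153}{6654} - \frac{51055}{21}} = \frac{1}{- \frac{113269061}{46578}} = - \frac{46578}{113269061}$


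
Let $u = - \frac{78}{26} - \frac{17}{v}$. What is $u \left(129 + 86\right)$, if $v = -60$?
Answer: $- \frac{7009}{12} \approx -584.08$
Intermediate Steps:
$u = - \frac{163}{60}$ ($u = - \frac{78}{26} - \frac{17}{-60} = \left(-78\right) \frac{1}{26} - - \frac{17}{60} = -3 + \frac{17}{60} = - \frac{163}{60} \approx -2.7167$)
$u \left(129 + 86\right) = - \frac{163 \left(129 + 86\right)}{60} = \left(- \frac{163}{60}\right) 215 = - \frac{7009}{12}$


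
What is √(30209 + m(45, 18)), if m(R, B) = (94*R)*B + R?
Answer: √106394 ≈ 326.18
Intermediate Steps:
m(R, B) = R + 94*B*R (m(R, B) = 94*B*R + R = R + 94*B*R)
√(30209 + m(45, 18)) = √(30209 + 45*(1 + 94*18)) = √(30209 + 45*(1 + 1692)) = √(30209 + 45*1693) = √(30209 + 76185) = √106394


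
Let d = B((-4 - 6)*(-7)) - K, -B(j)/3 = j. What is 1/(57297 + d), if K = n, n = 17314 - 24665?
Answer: 1/64438 ≈ 1.5519e-5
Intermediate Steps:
n = -7351
B(j) = -3*j
K = -7351
d = 7141 (d = -3*(-4 - 6)*(-7) - 1*(-7351) = -(-30)*(-7) + 7351 = -3*70 + 7351 = -210 + 7351 = 7141)
1/(57297 + d) = 1/(57297 + 7141) = 1/64438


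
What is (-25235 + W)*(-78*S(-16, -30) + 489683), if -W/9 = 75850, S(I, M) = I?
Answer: -347522690935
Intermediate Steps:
W = -682650 (W = -9*75850 = -682650)
(-25235 + W)*(-78*S(-16, -30) + 489683) = (-25235 - 682650)*(-78*(-16) + 489683) = -707885*(1248 + 489683) = -707885*490931 = -347522690935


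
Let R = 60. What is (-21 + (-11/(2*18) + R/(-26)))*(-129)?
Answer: 475193/156 ≈ 3046.1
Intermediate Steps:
(-21 + (-11/(2*18) + R/(-26)))*(-129) = (-21 + (-11/(2*18) + 60/(-26)))*(-129) = (-21 + (-11/36 + 60*(-1/26)))*(-129) = (-21 + (-11*1/36 - 30/13))*(-129) = (-21 + (-11/36 - 30/13))*(-129) = (-21 - 1223/468)*(-129) = -11051/468*(-129) = 475193/156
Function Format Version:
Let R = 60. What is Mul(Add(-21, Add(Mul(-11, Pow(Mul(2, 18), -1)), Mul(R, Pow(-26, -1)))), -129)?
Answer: Rational(475193, 156) ≈ 3046.1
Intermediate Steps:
Mul(Add(-21, Add(Mul(-11, Pow(Mul(2, 18), -1)), Mul(R, Pow(-26, -1)))), -129) = Mul(Add(-21, Add(Mul(-11, Pow(Mul(2, 18), -1)), Mul(60, Pow(-26, -1)))), -129) = Mul(Add(-21, Add(Mul(-11, Pow(36, -1)), Mul(60, Rational(-1, 26)))), -129) = Mul(Add(-21, Add(Mul(-11, Rational(1, 36)), Rational(-30, 13))), -129) = Mul(Add(-21, Add(Rational(-11, 36), Rational(-30, 13))), -129) = Mul(Add(-21, Rational(-1223, 468)), -129) = Mul(Rational(-11051, 468), -129) = Rational(475193, 156)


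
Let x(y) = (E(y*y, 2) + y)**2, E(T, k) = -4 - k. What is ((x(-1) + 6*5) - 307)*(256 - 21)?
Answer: -53580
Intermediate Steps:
x(y) = (-6 + y)**2 (x(y) = ((-4 - 1*2) + y)**2 = ((-4 - 2) + y)**2 = (-6 + y)**2)
((x(-1) + 6*5) - 307)*(256 - 21) = (((-6 - 1)**2 + 6*5) - 307)*(256 - 21) = (((-7)**2 + 30) - 307)*235 = ((49 + 30) - 307)*235 = (79 - 307)*235 = -228*235 = -53580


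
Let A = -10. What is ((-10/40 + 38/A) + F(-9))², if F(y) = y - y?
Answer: 6561/400 ≈ 16.402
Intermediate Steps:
F(y) = 0
((-10/40 + 38/A) + F(-9))² = ((-10/40 + 38/(-10)) + 0)² = ((-10*1/40 + 38*(-⅒)) + 0)² = ((-¼ - 19/5) + 0)² = (-81/20 + 0)² = (-81/20)² = 6561/400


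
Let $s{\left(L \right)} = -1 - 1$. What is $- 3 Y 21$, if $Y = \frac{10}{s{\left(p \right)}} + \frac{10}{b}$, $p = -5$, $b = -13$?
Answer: $\frac{4725}{13} \approx 363.46$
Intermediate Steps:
$s{\left(L \right)} = -2$ ($s{\left(L \right)} = -1 - 1 = -2$)
$Y = - \frac{75}{13}$ ($Y = \frac{10}{-2} + \frac{10}{-13} = 10 \left(- \frac{1}{2}\right) + 10 \left(- \frac{1}{13}\right) = -5 - \frac{10}{13} = - \frac{75}{13} \approx -5.7692$)
$- 3 Y 21 = \left(-3\right) \left(- \frac{75}{13}\right) 21 = \frac{225}{13} \cdot 21 = \frac{4725}{13}$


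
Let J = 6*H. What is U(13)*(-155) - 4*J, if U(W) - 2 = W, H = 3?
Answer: -2397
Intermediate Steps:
U(W) = 2 + W
J = 18 (J = 6*3 = 18)
U(13)*(-155) - 4*J = (2 + 13)*(-155) - 4*18 = 15*(-155) - 72 = -2325 - 72 = -2397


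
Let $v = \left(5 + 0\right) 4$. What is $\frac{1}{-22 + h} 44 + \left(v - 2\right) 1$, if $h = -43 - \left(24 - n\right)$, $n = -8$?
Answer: $\frac{1702}{97} \approx 17.546$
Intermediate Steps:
$h = -75$ ($h = -43 - \left(24 - -8\right) = -43 - \left(24 + 8\right) = -43 - 32 = -75$)
$v = 20$ ($v = 5 \cdot 4 = 20$)
$\frac{1}{-22 + h} 44 + \left(v - 2\right) 1 = \frac{1}{-22 - 75} \cdot 44 + \left(20 - 2\right) 1 = \frac{1}{-97} \cdot 44 + 18 \cdot 1 = \left(- \frac{1}{97}\right) 44 + 18 = - \frac{44}{97} + 18 = \frac{1702}{97}$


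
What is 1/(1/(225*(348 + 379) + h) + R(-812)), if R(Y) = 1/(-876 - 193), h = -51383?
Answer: -119933248/111123 ≈ -1079.3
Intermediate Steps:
R(Y) = -1/1069 (R(Y) = 1/(-1069) = -1/1069)
1/(1/(225*(348 + 379) + h) + R(-812)) = 1/(1/(225*(348 + 379) - 51383) - 1/1069) = 1/(1/(225*727 - 51383) - 1/1069) = 1/(1/(163575 - 51383) - 1/1069) = 1/(1/112192 - 1/1069) = 1/(-111123/119933248) = -119933248/111123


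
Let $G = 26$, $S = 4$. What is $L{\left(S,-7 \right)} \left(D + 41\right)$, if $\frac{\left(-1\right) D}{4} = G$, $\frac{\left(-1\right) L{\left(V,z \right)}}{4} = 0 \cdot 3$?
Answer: $0$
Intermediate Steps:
$L{\left(V,z \right)} = 0$ ($L{\left(V,z \right)} = - 4 \cdot 0 \cdot 3 = \left(-4\right) 0 = 0$)
$D = -104$ ($D = \left(-4\right) 26 = -104$)
$L{\left(S,-7 \right)} \left(D + 41\right) = 0 \left(-104 + 41\right) = 0 \left(-63\right) = 0$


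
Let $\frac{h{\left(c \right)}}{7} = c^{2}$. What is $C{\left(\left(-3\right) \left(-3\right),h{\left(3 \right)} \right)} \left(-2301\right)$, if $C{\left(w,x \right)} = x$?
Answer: $-144963$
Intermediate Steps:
$h{\left(c \right)} = 7 c^{2}$
$C{\left(\left(-3\right) \left(-3\right),h{\left(3 \right)} \right)} \left(-2301\right) = 7 \cdot 3^{2} \left(-2301\right) = 7 \cdot 9 \left(-2301\right) = 63 \left(-2301\right) = -144963$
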